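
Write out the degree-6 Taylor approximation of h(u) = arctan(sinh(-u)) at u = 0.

Plug the Maclaurin series of the inner function into that of the outer and collect terms.
h(0) = 0
h′(0) = -1
h′′(0) = 0
h′′′(0) = 1
h^(4)(0) = 0
h^(5)(0) = -5
h^(6)(0) = 0
The Taylor polynomial is Σ h^(k)(0)/k! · u^k.

-u^5/24 + u^3/6 - u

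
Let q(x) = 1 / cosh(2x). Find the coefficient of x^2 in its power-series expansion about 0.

Divide the numerator series by the denominator series (power-series long division).
q(0) = 1
q′(0) = 0
q′′(0) = -4

-2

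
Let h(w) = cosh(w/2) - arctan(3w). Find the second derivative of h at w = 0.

1/4

Expand each term separately and add.
The coefficient of w^2 in the expansion is 1/8, so h′′(0) = 2! * (1/8) = 1/4.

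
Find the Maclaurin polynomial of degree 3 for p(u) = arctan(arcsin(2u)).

Let u equal the inner series; expand the outer function in u and truncate.
[u^0] = 0;  [u^1] = 2;  [u^2] = 0;  [u^3] = -4/3.

-4*u^3/3 + 2*u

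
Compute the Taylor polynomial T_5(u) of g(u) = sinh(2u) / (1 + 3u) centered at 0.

2614*u^5/15 - 58*u^4 + 58*u^3/3 - 6*u^2 + 2*u

Take the Cauchy product of the two expansions.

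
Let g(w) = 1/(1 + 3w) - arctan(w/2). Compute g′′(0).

Add the two expansions coefficient-wise.
From the series, [w^2] g = 9; multiply by 2! = 2 to get 18.

18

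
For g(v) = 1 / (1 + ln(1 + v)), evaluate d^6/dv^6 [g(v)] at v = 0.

6578

Expand as Σ (-1)^k u^k with u equal to the inner function's series.
From the series, [v^6] g = 3289/360; multiply by 6! = 720 to get 6578.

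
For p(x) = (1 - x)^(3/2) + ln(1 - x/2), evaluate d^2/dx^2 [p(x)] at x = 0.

1/2

Combine the two series term by term.
From the series, [x^2] p = 1/4; multiply by 2! = 2 to get 1/2.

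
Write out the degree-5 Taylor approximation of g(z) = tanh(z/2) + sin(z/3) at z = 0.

Combine the two series term by term.
[z^0] = 0;  [z^1] = 5/6;  [z^2] = 0;  [z^3] = -31/648;  [z^4] = 0;  [z^5] = 49/11664.

49*z^5/11664 - 31*z^3/648 + 5*z/6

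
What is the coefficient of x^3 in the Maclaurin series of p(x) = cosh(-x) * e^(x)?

Expand each factor separately, then convolve coefficients.
[x^0] = 1;  [x^1] = 1;  [x^2] = 1;  [x^3] = 2/3.
So c_3 = p′′′(0)/3! = 2/3.

2/3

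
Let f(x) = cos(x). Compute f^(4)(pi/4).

Use the known series and substitute for the argument.
The coefficient of (x - pi/4)^4 in the expansion is sqrt(2)/48, so f^(4)(pi/4) = 4! * (sqrt(2)/48) = sqrt(2)/2.

sqrt(2)/2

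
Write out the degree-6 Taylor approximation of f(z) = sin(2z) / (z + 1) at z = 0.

-14*z^6/15 + 14*z^5/15 - 2*z^4/3 + 2*z^3/3 - 2*z^2 + 2*z

Multiply the numerator's expansion by the denominator's geometric series.
f(0) = 0
f′(0) = 2
f′′(0) = -4
f′′′(0) = 4
f^(4)(0) = -16
f^(5)(0) = 112
f^(6)(0) = -672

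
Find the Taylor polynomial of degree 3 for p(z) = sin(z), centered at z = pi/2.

1 - (z - pi/2)^2/2

Use the known series and substitute for the argument.
p(pi/2) = 1
p′(pi/2) = 0
p′′(pi/2) = -1
p′′′(pi/2) = 0
The Taylor polynomial is Σ p^(k)(pi/2)/k! · (z - pi/2)^k.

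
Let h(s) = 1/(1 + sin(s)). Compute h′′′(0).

-5

Plug the Maclaurin series of the inner function into that of the outer and collect terms.
The coefficient of s^3 in the expansion is -5/6, so h′′′(0) = 3! * (-5/6) = -5.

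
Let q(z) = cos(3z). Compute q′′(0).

The coefficient of z^2 in the expansion is -9/2, so q′′(0) = 2! * (-9/2) = -9.

-9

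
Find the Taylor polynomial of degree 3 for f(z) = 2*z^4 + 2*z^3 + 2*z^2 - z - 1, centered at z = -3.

-22*(z + 3)^3 + 92*(z + 3)^2 - 175*(z + 3) + 128

[(z + 3)^0] = 128;  [(z + 3)^1] = -175;  [(z + 3)^2] = 92;  [(z + 3)^3] = -22.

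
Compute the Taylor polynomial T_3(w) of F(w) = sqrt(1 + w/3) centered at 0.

F(0) = 1
F′(0) = 1/6
F′′(0) = -1/36
F′′′(0) = 1/72

w^3/432 - w^2/72 + w/6 + 1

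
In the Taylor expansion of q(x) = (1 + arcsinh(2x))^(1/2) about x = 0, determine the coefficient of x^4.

Compose series: expand the inner function first, then feed it into the outer expansion.
[x^0] = 1;  [x^1] = 1;  [x^2] = -1/2;  [x^3] = -1/6;  [x^4] = 1/24.

1/24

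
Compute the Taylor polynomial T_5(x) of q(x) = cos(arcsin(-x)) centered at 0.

Plug the Maclaurin series of the inner function into that of the outer and collect terms.
q(0) = 1
q′(0) = 0
q′′(0) = -1
q′′′(0) = 0
q^(4)(0) = -3
q^(5)(0) = 0

-x^4/8 - x^2/2 + 1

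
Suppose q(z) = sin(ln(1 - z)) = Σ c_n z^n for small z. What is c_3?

Compose series: expand the inner function first, then feed it into the outer expansion.
q(0) = 0
q′(0) = -1
q′′(0) = -1
q′′′(0) = -1

-1/6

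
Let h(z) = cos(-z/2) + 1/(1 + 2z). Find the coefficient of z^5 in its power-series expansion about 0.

Expand each term separately and add.

-32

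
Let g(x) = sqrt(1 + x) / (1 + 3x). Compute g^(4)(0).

Take the Cauchy product of the two expansions.
From the series, [x^4] g = 8467/128; multiply by 4! = 24 to get 25401/16.

25401/16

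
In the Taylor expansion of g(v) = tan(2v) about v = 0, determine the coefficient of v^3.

Compute the successive derivatives at the expansion point and divide by k!.
g(0) = 0
g′(0) = 2
g′′(0) = 0
g′′′(0) = 16
The Taylor polynomial is Σ g^(k)(0)/k! · v^k.

8/3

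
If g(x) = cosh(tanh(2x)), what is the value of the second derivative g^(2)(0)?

4

Let u equal the inner series; expand the outer function in u and truncate.
The coefficient of x^2 in the expansion is 2, so g′′(0) = 2! * (2) = 4.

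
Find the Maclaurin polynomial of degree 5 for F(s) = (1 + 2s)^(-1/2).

F(0) = 1
F′(0) = -1
F′′(0) = 3
F′′′(0) = -15
F^(4)(0) = 105
F^(5)(0) = -945

-63*s^5/8 + 35*s^4/8 - 5*s^3/2 + 3*s^2/2 - s + 1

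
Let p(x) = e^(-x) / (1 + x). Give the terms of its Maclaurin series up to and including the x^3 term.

Take the Cauchy product of the two expansions.
[x^0] = 1;  [x^1] = -2;  [x^2] = 5/2;  [x^3] = -8/3.

-8*x^3/3 + 5*x^2/2 - 2*x + 1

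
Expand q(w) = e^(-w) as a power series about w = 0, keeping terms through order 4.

w^4/24 - w^3/6 + w^2/2 - w + 1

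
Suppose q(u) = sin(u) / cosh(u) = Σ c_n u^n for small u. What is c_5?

Write the quotient as an unknown series and match coefficients against numerator = denominator · series.
q(0) = 0
q′(0) = 1
q′′(0) = 0
q′′′(0) = -4
q^(4)(0) = 0
q^(5)(0) = 36

3/10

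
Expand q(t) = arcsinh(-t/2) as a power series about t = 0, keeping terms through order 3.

t^3/48 - t/2

[t^0] = 0;  [t^1] = -1/2;  [t^2] = 0;  [t^3] = 1/48.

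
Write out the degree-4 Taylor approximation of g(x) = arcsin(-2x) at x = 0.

-4*x^3/3 - 2*x

Use the known series and substitute for the argument.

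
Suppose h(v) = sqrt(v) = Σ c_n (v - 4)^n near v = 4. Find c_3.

[(v - 4)^0] = 2;  [(v - 4)^1] = 1/4;  [(v - 4)^2] = -1/64;  [(v - 4)^3] = 1/512.

1/512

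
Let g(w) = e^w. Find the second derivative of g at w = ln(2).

The coefficient of (w - ln(2))^2 in the expansion is 1, so g′′(ln(2)) = 2! * (1) = 2.

2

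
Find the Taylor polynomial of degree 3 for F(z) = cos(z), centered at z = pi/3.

sqrt(3)*(z - pi/3)^3/12 - (z - pi/3)^2/4 - sqrt(3)*(z - pi/3)/2 + 1/2

[(z - pi/3)^0] = 1/2;  [(z - pi/3)^1] = -sqrt(3)/2;  [(z - pi/3)^2] = -1/4;  [(z - pi/3)^3] = sqrt(3)/12.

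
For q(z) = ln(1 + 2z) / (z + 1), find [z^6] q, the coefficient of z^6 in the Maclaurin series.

-416/15

Use 1/(1 - r) = Σ r^k on the denominator, then take the Cauchy product.
q(0) = 0
q′(0) = 2
q′′(0) = -8
q′′′(0) = 40
q^(4)(0) = -256
q^(5)(0) = 2048
q^(6)(0) = -19968
Dividing each by k! gives the coefficients c_0, ..., c_6.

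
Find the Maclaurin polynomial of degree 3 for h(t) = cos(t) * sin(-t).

2*t^3/3 - t

Write out both Maclaurin series and multiply, keeping only the needed powers.
[t^0] = 0;  [t^1] = -1;  [t^2] = 0;  [t^3] = 2/3.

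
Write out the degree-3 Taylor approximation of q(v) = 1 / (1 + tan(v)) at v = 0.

Use the geometric series for the reciprocal, then substitute.
q(0) = 1
q′(0) = -1
q′′(0) = 2
q′′′(0) = -8
Then c_k = q^(k)(0)/k! gives each Taylor coefficient.

-4*v^3/3 + v^2 - v + 1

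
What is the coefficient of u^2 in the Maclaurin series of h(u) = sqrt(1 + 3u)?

-9/8

Use the known series and substitute for the argument.
[u^0] = 1;  [u^1] = 3/2;  [u^2] = -9/8.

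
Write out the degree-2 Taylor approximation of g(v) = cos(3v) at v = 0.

[v^0] = 1;  [v^1] = 0;  [v^2] = -9/2.

1 - 9*v^2/2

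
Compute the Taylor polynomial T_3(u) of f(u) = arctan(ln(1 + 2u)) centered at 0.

Plug the Maclaurin series of the inner function into that of the outer and collect terms.
[u^0] = 0;  [u^1] = 2;  [u^2] = -2;  [u^3] = 0.

-2*u^2 + 2*u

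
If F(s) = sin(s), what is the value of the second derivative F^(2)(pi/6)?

The coefficient of (s - pi/6)^2 in the expansion is -1/4, so F′′(pi/6) = 2! * (-1/4) = -1/2.

-1/2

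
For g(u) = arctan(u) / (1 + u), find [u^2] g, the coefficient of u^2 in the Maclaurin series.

Take the Cauchy product of the two expansions.
g(0) = 0
g′(0) = 1
g′′(0) = -2
So c_2 = g′′(0)/2! = -1.

-1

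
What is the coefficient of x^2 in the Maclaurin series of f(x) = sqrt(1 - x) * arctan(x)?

Multiply the two series term by term and collect like powers.
[x^0] = 0;  [x^1] = 1;  [x^2] = -1/2.
So c_2 = f′′(0)/2! = -1/2.

-1/2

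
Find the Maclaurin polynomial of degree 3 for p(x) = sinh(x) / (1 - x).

Take the Cauchy product of the two expansions.
[x^0] = 0;  [x^1] = 1;  [x^2] = 1;  [x^3] = 7/6.

7*x^3/6 + x^2 + x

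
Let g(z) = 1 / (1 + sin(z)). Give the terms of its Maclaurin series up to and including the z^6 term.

17*z^6/45 - 61*z^5/120 + 2*z^4/3 - 5*z^3/6 + z^2 - z + 1

Write 1/(1+u) = 1 - u + u^2 - u^3 + ... and substitute the series for u.
g(0) = 1
g′(0) = -1
g′′(0) = 2
g′′′(0) = -5
g^(4)(0) = 16
g^(5)(0) = -61
g^(6)(0) = 272
Dividing each by k! gives the coefficients c_0, ..., c_6.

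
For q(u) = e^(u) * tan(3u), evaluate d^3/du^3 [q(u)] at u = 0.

63

Expand each factor separately, then convolve coefficients.
From the series, [u^3] q = 21/2; multiply by 3! = 6 to get 63.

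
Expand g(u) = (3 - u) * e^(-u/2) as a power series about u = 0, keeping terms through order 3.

-3*u^3/16 + 7*u^2/8 - 5*u/2 + 3

Shift and add copies of the series according to the polynomial's terms.
[u^0] = 3;  [u^1] = -5/2;  [u^2] = 7/8;  [u^3] = -3/16.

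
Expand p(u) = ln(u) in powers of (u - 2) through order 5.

p(2) = ln(2)
p′(2) = 1/2
p′′(2) = -1/4
p′′′(2) = 1/4
p^(4)(2) = -3/8
p^(5)(2) = 3/4
Then c_k = p^(k)(2)/k! gives each Taylor coefficient.

(u - 2)^5/160 - (u - 2)^4/64 + (u - 2)^3/24 - (u - 2)^2/8 + (u - 2)/2 + ln(2)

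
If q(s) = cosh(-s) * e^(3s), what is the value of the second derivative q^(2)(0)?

Write out both Maclaurin series and multiply, keeping only the needed powers.
The coefficient of s^2 in the expansion is 5, so q′′(0) = 2! * (5) = 10.

10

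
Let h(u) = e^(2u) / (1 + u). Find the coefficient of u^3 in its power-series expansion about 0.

Expand each factor separately, then convolve coefficients.
[u^0] = 1;  [u^1] = 1;  [u^2] = 1;  [u^3] = 1/3.
So c_3 = h′′′(0)/3! = 1/3.

1/3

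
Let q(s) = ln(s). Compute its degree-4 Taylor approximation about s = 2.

q(2) = ln(2)
q′(2) = 1/2
q′′(2) = -1/4
q′′′(2) = 1/4
q^(4)(2) = -3/8

-(s - 2)^4/64 + (s - 2)^3/24 - (s - 2)^2/8 + (s - 2)/2 + ln(2)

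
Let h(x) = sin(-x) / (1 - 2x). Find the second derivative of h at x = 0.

Multiply the two series term by term and collect like powers.
The coefficient of x^2 in the expansion is -2, so h′′(0) = 2! * (-2) = -4.

-4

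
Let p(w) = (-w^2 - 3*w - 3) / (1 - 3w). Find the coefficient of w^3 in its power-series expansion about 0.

Distribute the polynomial across the series and collect like powers.
[w^0] = -3;  [w^1] = -12;  [w^2] = -37;  [w^3] = -111.

-111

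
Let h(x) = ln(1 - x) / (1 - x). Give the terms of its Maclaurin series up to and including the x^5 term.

Expand 1/(denominator) as a geometric series and multiply by the numerator's series.
h(0) = 0
h′(0) = -1
h′′(0) = -3
h′′′(0) = -11
h^(4)(0) = -50
h^(5)(0) = -274
Then c_k = h^(k)(0)/k! gives each Taylor coefficient.

-137*x^5/60 - 25*x^4/12 - 11*x^3/6 - 3*x^2/2 - x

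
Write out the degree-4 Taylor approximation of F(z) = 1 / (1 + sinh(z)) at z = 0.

Use the geometric series for the reciprocal, then substitute.

4*z^4/3 - 7*z^3/6 + z^2 - z + 1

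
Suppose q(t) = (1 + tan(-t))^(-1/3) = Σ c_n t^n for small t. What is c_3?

Compose series: expand the inner function first, then feed it into the outer expansion.
[t^0] = 1;  [t^1] = 1/3;  [t^2] = 2/9;  [t^3] = 23/81.
So c_3 = q′′′(0)/3! = 23/81.

23/81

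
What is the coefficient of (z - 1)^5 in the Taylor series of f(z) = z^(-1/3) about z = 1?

f(1) = 1
f′(1) = -1/3
f′′(1) = 4/9
f′′′(1) = -28/27
f^(4)(1) = 280/81
f^(5)(1) = -3640/243

-91/729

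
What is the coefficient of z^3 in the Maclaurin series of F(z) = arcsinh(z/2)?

[z^0] = 0;  [z^1] = 1/2;  [z^2] = 0;  [z^3] = -1/48.
So c_3 = F′′′(0)/3! = -1/48.

-1/48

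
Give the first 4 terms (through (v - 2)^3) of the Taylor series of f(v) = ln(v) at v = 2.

(v - 2)^3/24 - (v - 2)^2/8 + (v - 2)/2 + ln(2)

Differentiate repeatedly and evaluate at the center.
[(v - 2)^0] = ln(2);  [(v - 2)^1] = 1/2;  [(v - 2)^2] = -1/8;  [(v - 2)^3] = 1/24.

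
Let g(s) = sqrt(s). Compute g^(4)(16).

-15/262144

The coefficient of (s - 16)^4 in the expansion is -5/2097152, so g^(4)(16) = 4! * (-5/2097152) = -15/262144.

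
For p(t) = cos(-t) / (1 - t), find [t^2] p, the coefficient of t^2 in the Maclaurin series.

Write out both Maclaurin series and multiply, keeping only the needed powers.
p(0) = 1
p′(0) = 1
p′′(0) = 1
The Taylor polynomial is Σ p^(k)(0)/k! · t^k.

1/2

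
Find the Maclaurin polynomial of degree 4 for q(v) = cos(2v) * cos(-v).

41*v^4/24 - 5*v^2/2 + 1

Multiply the two series term by term and collect like powers.
q(0) = 1
q′(0) = 0
q′′(0) = -5
q′′′(0) = 0
q^(4)(0) = 41
Dividing each by k! gives the coefficients c_0, ..., c_4.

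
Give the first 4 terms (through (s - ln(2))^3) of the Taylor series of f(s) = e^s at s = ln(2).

(s - ln(2))^3/3 + (s - ln(2))^2 + 2*(s - ln(2)) + 2

[(s - ln(2))^0] = 2;  [(s - ln(2))^1] = 2;  [(s - ln(2))^2] = 1;  [(s - ln(2))^3] = 1/3.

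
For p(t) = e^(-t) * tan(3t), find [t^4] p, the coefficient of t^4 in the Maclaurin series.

-19/2

Multiply the two series term by term and collect like powers.
p(0) = 0
p′(0) = 3
p′′(0) = -6
p′′′(0) = 63
p^(4)(0) = -228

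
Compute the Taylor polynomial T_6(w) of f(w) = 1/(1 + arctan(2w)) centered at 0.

Let u equal the inner series; expand the outer function in u and truncate.
f(0) = 1
f′(0) = -2
f′′(0) = 8
f′′′(0) = -32
f^(4)(0) = 128
f^(5)(0) = -768
f^(6)(0) = 8192

512*w^6/45 - 32*w^5/5 + 16*w^4/3 - 16*w^3/3 + 4*w^2 - 2*w + 1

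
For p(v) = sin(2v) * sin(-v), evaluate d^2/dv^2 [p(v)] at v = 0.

-4

Write out both Maclaurin series and multiply, keeping only the needed powers.
The coefficient of v^2 in the expansion is -2, so p′′(0) = 2! * (-2) = -4.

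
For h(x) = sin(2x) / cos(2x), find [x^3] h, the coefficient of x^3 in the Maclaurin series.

Divide the numerator series by the denominator series (power-series long division).

8/3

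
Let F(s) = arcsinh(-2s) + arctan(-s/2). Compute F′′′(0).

33/4

Combine the two series term by term.
The coefficient of s^3 in the expansion is 11/8, so F′′′(0) = 3! * (11/8) = 33/4.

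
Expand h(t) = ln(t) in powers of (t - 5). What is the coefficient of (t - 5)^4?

-1/2500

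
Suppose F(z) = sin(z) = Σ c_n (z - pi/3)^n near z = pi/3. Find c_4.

sqrt(3)/48

F(pi/3) = sqrt(3)/2
F′(pi/3) = 1/2
F′′(pi/3) = -sqrt(3)/2
F′′′(pi/3) = -1/2
F^(4)(pi/3) = sqrt(3)/2
So c_4 = F^(4)(pi/3)/4! = sqrt(3)/48.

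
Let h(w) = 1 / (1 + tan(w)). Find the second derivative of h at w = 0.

Write 1/(1+u) = 1 - u + u^2 - u^3 + ... and substitute the series for u.
From the series, [w^2] h = 1; multiply by 2! = 2 to get 2.

2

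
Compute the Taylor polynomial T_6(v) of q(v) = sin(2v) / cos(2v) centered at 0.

Write the quotient as an unknown series and match coefficients against numerator = denominator · series.

64*v^5/15 + 8*v^3/3 + 2*v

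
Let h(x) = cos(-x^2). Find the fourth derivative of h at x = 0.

Apply the Taylor formula c_k = f^(k)(a)/k!.
From the series, [x^4] h = -1/2; multiply by 4! = 24 to get -12.

-12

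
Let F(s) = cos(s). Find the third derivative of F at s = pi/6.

1/2

The coefficient of (s - pi/6)^3 in the expansion is 1/12, so F′′′(pi/6) = 3! * (1/12) = 1/2.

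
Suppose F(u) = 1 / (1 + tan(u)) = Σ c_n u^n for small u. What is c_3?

Write 1/(1+u) = 1 - u + u^2 - u^3 + ... and substitute the series for u.
[u^0] = 1;  [u^1] = -1;  [u^2] = 1;  [u^3] = -4/3.
So c_3 = F′′′(0)/3! = -4/3.

-4/3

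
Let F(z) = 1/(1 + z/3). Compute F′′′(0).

-2/9

The coefficient of z^3 in the expansion is -1/27, so F′′′(0) = 3! * (-1/27) = -2/9.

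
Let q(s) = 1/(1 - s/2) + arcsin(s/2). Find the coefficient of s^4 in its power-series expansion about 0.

Expand each term separately and add.
q(0) = 1
q′(0) = 1
q′′(0) = 1/2
q′′′(0) = 7/8
q^(4)(0) = 3/2

1/16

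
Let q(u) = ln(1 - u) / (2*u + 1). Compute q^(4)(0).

Expand 1/(denominator) as a geometric series and multiply by the numerator's series.
The coefficient of u^4 in the expansion is 77/12, so q^(4)(0) = 4! * (77/12) = 154.

154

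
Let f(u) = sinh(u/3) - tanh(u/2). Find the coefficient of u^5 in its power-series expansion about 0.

-241/58320

Add the two expansions coefficient-wise.
So c_5 = f^(5)(0)/5! = -241/58320.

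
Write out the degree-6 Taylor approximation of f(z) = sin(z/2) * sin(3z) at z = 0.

Multiply the two series term by term and collect like powers.
[z^0] = 0;  [z^1] = 0;  [z^2] = 3/2;  [z^3] = 0;  [z^4] = -37/16;  [z^5] = 0;  [z^6] = 1417/1280.

1417*z^6/1280 - 37*z^4/16 + 3*z^2/2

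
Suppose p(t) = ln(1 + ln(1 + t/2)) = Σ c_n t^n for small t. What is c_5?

19/320

Compose series: expand the inner function first, then feed it into the outer expansion.
[t^0] = 0;  [t^1] = 1/2;  [t^2] = -1/4;  [t^3] = 7/48;  [t^4] = -35/384;  [t^5] = 19/320.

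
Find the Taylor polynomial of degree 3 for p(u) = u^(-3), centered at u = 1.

p(1) = 1
p′(1) = -3
p′′(1) = 12
p′′′(1) = -60

-10*(u - 1)^3 + 6*(u - 1)^2 - 3*(u - 1) + 1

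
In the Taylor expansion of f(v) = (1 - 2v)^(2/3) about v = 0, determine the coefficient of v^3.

-32/81

f(0) = 1
f′(0) = -4/3
f′′(0) = -8/9
f′′′(0) = -64/27
So c_3 = f′′′(0)/3! = -32/81.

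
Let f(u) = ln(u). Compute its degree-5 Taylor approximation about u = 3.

f(3) = ln(3)
f′(3) = 1/3
f′′(3) = -1/9
f′′′(3) = 2/27
f^(4)(3) = -2/27
f^(5)(3) = 8/81
Then c_k = f^(k)(3)/k! gives each Taylor coefficient.

(u - 3)^5/1215 - (u - 3)^4/324 + (u - 3)^3/81 - (u - 3)^2/18 + (u - 3)/3 + ln(3)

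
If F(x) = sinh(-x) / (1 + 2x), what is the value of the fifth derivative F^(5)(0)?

Take the Cauchy product of the two expansions.
The coefficient of x^5 in the expansion is -667/40, so F^(5)(0) = 5! * (-667/40) = -2001.

-2001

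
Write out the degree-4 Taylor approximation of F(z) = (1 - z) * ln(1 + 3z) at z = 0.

Distribute the polynomial across the series and collect like powers.
[z^0] = 0;  [z^1] = 3;  [z^2] = -15/2;  [z^3] = 27/2;  [z^4] = -117/4.

-117*z^4/4 + 27*z^3/2 - 15*z^2/2 + 3*z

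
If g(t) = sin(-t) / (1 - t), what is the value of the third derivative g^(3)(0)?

Multiply the numerator's expansion by the denominator's geometric series.
The coefficient of t^3 in the expansion is -5/6, so g′′′(0) = 3! * (-5/6) = -5.

-5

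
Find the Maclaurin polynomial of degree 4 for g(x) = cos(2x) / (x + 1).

-x^4/3 + x^3 - x^2 - x + 1

Multiply the numerator's expansion by the denominator's geometric series.
g(0) = 1
g′(0) = -1
g′′(0) = -2
g′′′(0) = 6
g^(4)(0) = -8
The Taylor polynomial is Σ g^(k)(0)/k! · x^k.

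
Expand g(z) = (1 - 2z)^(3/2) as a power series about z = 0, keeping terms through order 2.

3*z^2/2 - 3*z + 1

[z^0] = 1;  [z^1] = -3;  [z^2] = 3/2.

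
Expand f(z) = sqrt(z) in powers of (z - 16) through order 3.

f(16) = 4
f′(16) = 1/8
f′′(16) = -1/256
f′′′(16) = 3/8192
The Taylor polynomial is Σ f^(k)(16)/k! · (z - 16)^k.

(z - 16)^3/16384 - (z - 16)^2/512 + (z - 16)/8 + 4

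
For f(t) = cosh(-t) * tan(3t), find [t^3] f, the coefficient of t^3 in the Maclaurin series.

21/2

Multiply the two series term by term and collect like powers.
f(0) = 0
f′(0) = 3
f′′(0) = 0
f′′′(0) = 63
So c_3 = f′′′(0)/3! = 21/2.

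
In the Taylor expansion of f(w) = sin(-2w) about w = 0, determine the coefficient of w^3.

Apply the Taylor formula c_k = f^(k)(a)/k!.
f(0) = 0
f′(0) = -2
f′′(0) = 0
f′′′(0) = 8
Then c_k = f^(k)(0)/k! gives each Taylor coefficient.

4/3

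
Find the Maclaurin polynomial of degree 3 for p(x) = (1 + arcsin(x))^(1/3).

19*x^3/162 - x^2/9 + x/3 + 1

Plug the Maclaurin series of the inner function into that of the outer and collect terms.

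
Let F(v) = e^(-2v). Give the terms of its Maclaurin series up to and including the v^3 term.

-4*v^3/3 + 2*v^2 - 2*v + 1

Differentiate repeatedly and evaluate at the center.
F(0) = 1
F′(0) = -2
F′′(0) = 4
F′′′(0) = -8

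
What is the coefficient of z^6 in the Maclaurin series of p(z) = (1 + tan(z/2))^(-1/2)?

3747/327680

Let u equal the inner series; expand the outer function in u and truncate.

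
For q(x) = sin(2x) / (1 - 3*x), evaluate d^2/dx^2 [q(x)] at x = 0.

12

Expand 1/(denominator) as a geometric series and multiply by the numerator's series.
The coefficient of x^2 in the expansion is 6, so q′′(0) = 2! * (6) = 12.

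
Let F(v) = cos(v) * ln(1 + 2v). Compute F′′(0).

-4

Take the Cauchy product of the two expansions.
From the series, [v^2] F = -2; multiply by 2! = 2 to get -4.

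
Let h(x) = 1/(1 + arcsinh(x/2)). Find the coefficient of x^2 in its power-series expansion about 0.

Substitute the inner expansion into the outer series and collect powers.
h(0) = 1
h′(0) = -1/2
h′′(0) = 1/2
So c_2 = h′′(0)/2! = 1/4.

1/4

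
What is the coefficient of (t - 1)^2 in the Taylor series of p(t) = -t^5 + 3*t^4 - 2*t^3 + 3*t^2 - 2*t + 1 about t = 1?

5

[(t - 1)^0] = 2;  [(t - 1)^1] = 5;  [(t - 1)^2] = 5.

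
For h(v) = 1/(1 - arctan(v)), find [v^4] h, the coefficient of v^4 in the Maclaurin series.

1/3

Substitute the inner expansion into the outer series and collect powers.
So c_4 = h^(4)(0)/4! = 1/3.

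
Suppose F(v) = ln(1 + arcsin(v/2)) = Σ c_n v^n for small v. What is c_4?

-5/192

Substitute the inner expansion into the outer series and collect powers.
So c_4 = F^(4)(0)/4! = -5/192.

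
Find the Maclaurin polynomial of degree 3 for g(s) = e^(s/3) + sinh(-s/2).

Combine the two series term by term.
[s^0] = 1;  [s^1] = -1/6;  [s^2] = 1/18;  [s^3] = -19/1296.

-19*s^3/1296 + s^2/18 - s/6 + 1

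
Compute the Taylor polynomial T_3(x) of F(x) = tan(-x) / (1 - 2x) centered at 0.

-13*x^3/3 - 2*x^2 - x

Write out both Maclaurin series and multiply, keeping only the needed powers.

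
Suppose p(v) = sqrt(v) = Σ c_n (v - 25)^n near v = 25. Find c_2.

Use the known series and substitute for the argument.
p(25) = 5
p′(25) = 1/10
p′′(25) = -1/500
So c_2 = p′′(25)/2! = -1/1000.

-1/1000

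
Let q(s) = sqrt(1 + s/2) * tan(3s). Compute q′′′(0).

Multiply the two series term by term and collect like powers.
The coefficient of s^3 in the expansion is 285/32, so q′′′(0) = 3! * (285/32) = 855/16.

855/16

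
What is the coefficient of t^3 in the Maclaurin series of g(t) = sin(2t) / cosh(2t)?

Invert the denominator's series and multiply.
g(0) = 0
g′(0) = 2
g′′(0) = 0
g′′′(0) = -32

-16/3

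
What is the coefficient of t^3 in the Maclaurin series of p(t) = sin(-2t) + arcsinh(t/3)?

215/162

Add the two expansions coefficient-wise.
p(0) = 0
p′(0) = -5/3
p′′(0) = 0
p′′′(0) = 215/27
So c_3 = p′′′(0)/3! = 215/162.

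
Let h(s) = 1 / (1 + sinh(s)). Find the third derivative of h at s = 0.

Use the geometric series for the reciprocal, then substitute.
From the series, [s^3] h = -7/6; multiply by 3! = 6 to get -7.

-7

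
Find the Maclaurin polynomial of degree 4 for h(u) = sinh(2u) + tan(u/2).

11*u^3/8 + 5*u/2

Combine the two series term by term.
h(0) = 0
h′(0) = 5/2
h′′(0) = 0
h′′′(0) = 33/4
h^(4)(0) = 0
Then c_k = h^(k)(0)/k! gives each Taylor coefficient.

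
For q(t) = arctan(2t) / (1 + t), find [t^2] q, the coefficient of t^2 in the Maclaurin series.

-2

Multiply the two series term by term and collect like powers.
So c_2 = q′′(0)/2! = -2.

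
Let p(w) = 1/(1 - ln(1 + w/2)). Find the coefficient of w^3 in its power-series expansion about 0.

Compose series: expand the inner function first, then feed it into the outer expansion.
p(0) = 1
p′(0) = 1/2
p′′(0) = 1/4
p′′′(0) = 1/4
So c_3 = p′′′(0)/3! = 1/24.

1/24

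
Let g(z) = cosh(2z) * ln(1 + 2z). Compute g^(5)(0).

Expand each factor separately, then convolve coefficients.
The coefficient of z^5 in the expansion is 196/15, so g^(5)(0) = 5! * (196/15) = 1568.

1568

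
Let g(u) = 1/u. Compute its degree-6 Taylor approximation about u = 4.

(u - 4)^6/16384 - (u - 4)^5/4096 + (u - 4)^4/1024 - (u - 4)^3/256 + (u - 4)^2/64 - (u - 4)/16 + 1/4

Compute the successive derivatives at the expansion point and divide by k!.
g(4) = 1/4
g′(4) = -1/16
g′′(4) = 1/32
g′′′(4) = -3/128
g^(4)(4) = 3/128
g^(5)(4) = -15/512
g^(6)(4) = 45/1024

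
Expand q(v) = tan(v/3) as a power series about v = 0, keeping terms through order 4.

q(0) = 0
q′(0) = 1/3
q′′(0) = 0
q′′′(0) = 2/27
q^(4)(0) = 0

v^3/81 + v/3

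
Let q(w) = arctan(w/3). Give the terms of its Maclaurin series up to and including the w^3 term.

-w^3/81 + w/3

q(0) = 0
q′(0) = 1/3
q′′(0) = 0
q′′′(0) = -2/27
Then c_k = q^(k)(0)/k! gives each Taylor coefficient.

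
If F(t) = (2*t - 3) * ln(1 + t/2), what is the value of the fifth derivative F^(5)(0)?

-6

Distribute the polynomial across the series and collect like powers.
The coefficient of t^5 in the expansion is -1/20, so F^(5)(0) = 5! * (-1/20) = -6.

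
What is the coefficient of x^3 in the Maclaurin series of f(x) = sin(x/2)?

-1/48

Apply the Taylor formula c_k = f^(k)(a)/k!.
[x^0] = 0;  [x^1] = 1/2;  [x^2] = 0;  [x^3] = -1/48.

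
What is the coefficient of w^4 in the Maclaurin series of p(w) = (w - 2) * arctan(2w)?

Shift and add copies of the series according to the polynomial's terms.
p(0) = 0
p′(0) = -4
p′′(0) = 4
p′′′(0) = 32
p^(4)(0) = -64
So c_4 = p^(4)(0)/4! = -8/3.

-8/3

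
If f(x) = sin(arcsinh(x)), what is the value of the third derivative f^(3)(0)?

-2

Substitute the inner expansion into the outer series and collect powers.
From the series, [x^3] f = -1/3; multiply by 3! = 6 to get -2.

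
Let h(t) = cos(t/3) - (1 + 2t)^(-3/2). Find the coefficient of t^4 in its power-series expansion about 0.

-9568/243

Expand each term separately and add.
[t^0] = 0;  [t^1] = 3;  [t^2] = -68/9;  [t^3] = 35/2;  [t^4] = -9568/243.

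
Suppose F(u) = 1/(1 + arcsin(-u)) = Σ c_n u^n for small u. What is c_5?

63/40

Compose series: expand the inner function first, then feed it into the outer expansion.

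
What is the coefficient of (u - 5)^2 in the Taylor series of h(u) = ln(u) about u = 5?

-1/50

[(u - 5)^0] = ln(5);  [(u - 5)^1] = 1/5;  [(u - 5)^2] = -1/50.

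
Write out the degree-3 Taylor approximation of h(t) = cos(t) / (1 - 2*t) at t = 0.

7*t^3 + 7*t^2/2 + 2*t + 1

Expand 1/(denominator) as a geometric series and multiply by the numerator's series.
h(0) = 1
h′(0) = 2
h′′(0) = 7
h′′′(0) = 42
Then c_k = h^(k)(0)/k! gives each Taylor coefficient.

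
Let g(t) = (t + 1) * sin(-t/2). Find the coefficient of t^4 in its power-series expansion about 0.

1/48

Shift and add copies of the series according to the polynomial's terms.
[t^0] = 0;  [t^1] = -1/2;  [t^2] = -1/2;  [t^3] = 1/48;  [t^4] = 1/48.
So c_4 = g^(4)(0)/4! = 1/48.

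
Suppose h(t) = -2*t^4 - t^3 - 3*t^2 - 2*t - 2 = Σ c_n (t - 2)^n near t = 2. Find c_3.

-17

h(2) = -58
h′(2) = -90
h′′(2) = -114
h′′′(2) = -102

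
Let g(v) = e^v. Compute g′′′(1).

From the series, [(v - 1)^3] g = e/6; multiply by 3! = 6 to get e.

e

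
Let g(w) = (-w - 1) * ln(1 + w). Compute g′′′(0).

1

Distribute the polynomial across the series and collect like powers.
From the series, [w^3] g = 1/6; multiply by 3! = 6 to get 1.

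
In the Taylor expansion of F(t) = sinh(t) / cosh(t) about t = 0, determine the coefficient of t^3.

Invert the denominator's series and multiply.
F(0) = 0
F′(0) = 1
F′′(0) = 0
F′′′(0) = -2
Then c_k = F^(k)(0)/k! gives each Taylor coefficient.

-1/3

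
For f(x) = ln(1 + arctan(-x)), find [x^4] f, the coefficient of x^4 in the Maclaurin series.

Substitute the inner expansion into the outer series and collect powers.
f(0) = 0
f′(0) = -1
f′′(0) = -1
f′′′(0) = 0
f^(4)(0) = 2
The Taylor polynomial is Σ f^(k)(0)/k! · x^k.

1/12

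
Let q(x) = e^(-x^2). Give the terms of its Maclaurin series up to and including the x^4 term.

x^4/2 - x^2 + 1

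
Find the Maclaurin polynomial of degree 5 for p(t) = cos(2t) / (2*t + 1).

Use 1/(1 - r) = Σ r^k on the denominator, then take the Cauchy product.
p(0) = 1
p′(0) = -2
p′′(0) = 4
p′′′(0) = -24
p^(4)(0) = 208
p^(5)(0) = -2080
Then c_k = p^(k)(0)/k! gives each Taylor coefficient.

-52*t^5/3 + 26*t^4/3 - 4*t^3 + 2*t^2 - 2*t + 1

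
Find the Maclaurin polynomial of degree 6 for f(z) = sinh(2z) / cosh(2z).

64*z^5/15 - 8*z^3/3 + 2*z

Divide the numerator series by the denominator series (power-series long division).
f(0) = 0
f′(0) = 2
f′′(0) = 0
f′′′(0) = -16
f^(4)(0) = 0
f^(5)(0) = 512
f^(6)(0) = 0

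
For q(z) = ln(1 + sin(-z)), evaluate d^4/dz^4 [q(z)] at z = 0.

-2

Let u equal the inner series; expand the outer function in u and truncate.
The coefficient of z^4 in the expansion is -1/12, so q^(4)(0) = 4! * (-1/12) = -2.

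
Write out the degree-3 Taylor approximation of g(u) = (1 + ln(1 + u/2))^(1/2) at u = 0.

17*u^3/384 - 3*u^2/32 + u/4 + 1

Plug the Maclaurin series of the inner function into that of the outer and collect terms.
g(0) = 1
g′(0) = 1/4
g′′(0) = -3/16
g′′′(0) = 17/64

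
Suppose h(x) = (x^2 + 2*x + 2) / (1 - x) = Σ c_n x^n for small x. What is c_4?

5

Distribute the polynomial across the series and collect like powers.
So c_4 = h^(4)(0)/4! = 5.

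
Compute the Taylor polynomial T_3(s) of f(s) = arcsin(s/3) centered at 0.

Apply the Taylor formula c_k = f^(k)(a)/k!.
f(0) = 0
f′(0) = 1/3
f′′(0) = 0
f′′′(0) = 1/27

s^3/162 + s/3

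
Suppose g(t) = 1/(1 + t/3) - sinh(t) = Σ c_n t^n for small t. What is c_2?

Expand each term separately and add.
g(0) = 1
g′(0) = -4/3
g′′(0) = 2/9
So c_2 = g′′(0)/2! = 1/9.

1/9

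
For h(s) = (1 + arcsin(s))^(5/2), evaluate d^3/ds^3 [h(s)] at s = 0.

Plug the Maclaurin series of the inner function into that of the outer and collect terms.
The coefficient of s^3 in the expansion is 35/48, so h′′′(0) = 3! * (35/48) = 35/8.

35/8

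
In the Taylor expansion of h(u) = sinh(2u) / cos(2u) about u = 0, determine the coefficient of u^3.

Divide the numerator series by the denominator series (power-series long division).
So c_3 = h′′′(0)/3! = 16/3.

16/3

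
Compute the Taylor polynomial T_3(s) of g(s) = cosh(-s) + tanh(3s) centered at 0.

-9*s^3 + s^2/2 + 3*s + 1

Combine the two series term by term.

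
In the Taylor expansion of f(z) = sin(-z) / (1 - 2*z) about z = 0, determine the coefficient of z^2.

-2

Use 1/(1 - r) = Σ r^k on the denominator, then take the Cauchy product.
So c_2 = f′′(0)/2! = -2.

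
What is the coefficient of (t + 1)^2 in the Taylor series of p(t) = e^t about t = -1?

e^(-1)/2

[(t + 1)^0] = e^(-1);  [(t + 1)^1] = e^(-1);  [(t + 1)^2] = e^(-1)/2.
So c_2 = p′′(-1)/2! = e^(-1)/2.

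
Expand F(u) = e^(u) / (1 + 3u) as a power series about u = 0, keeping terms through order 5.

Take the Cauchy product of the two expansions.
F(0) = 1
F′(0) = -2
F′′(0) = 13
F′′′(0) = -116
F^(4)(0) = 1393
F^(5)(0) = -20894
The Taylor polynomial is Σ F^(k)(0)/k! · u^k.

-10447*u^5/60 + 1393*u^4/24 - 58*u^3/3 + 13*u^2/2 - 2*u + 1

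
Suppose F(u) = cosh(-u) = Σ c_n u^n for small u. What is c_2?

1/2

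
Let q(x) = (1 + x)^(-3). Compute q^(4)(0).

360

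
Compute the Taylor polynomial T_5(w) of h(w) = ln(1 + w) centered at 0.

h(0) = 0
h′(0) = 1
h′′(0) = -1
h′′′(0) = 2
h^(4)(0) = -6
h^(5)(0) = 24
The Taylor polynomial is Σ h^(k)(0)/k! · w^k.

w^5/5 - w^4/4 + w^3/3 - w^2/2 + w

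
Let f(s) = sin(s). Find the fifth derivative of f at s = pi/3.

1/2

Apply the Taylor formula c_k = f^(k)(a)/k!.
The coefficient of (s - pi/3)^5 in the expansion is 1/240, so f^(5)(pi/3) = 5! * (1/240) = 1/2.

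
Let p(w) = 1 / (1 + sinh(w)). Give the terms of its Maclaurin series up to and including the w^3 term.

-7*w^3/6 + w^2 - w + 1

Use the geometric series for the reciprocal, then substitute.
[w^0] = 1;  [w^1] = -1;  [w^2] = 1;  [w^3] = -7/6.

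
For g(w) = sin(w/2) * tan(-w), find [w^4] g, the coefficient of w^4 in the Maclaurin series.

Expand each factor separately, then convolve coefficients.
g(0) = 0
g′(0) = 0
g′′(0) = -1
g′′′(0) = 0
g^(4)(0) = -7/2
So c_4 = g^(4)(0)/4! = -7/48.

-7/48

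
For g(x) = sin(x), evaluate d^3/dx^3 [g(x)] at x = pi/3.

-1/2

The coefficient of (x - pi/3)^3 in the expansion is -1/12, so g′′′(pi/3) = 3! * (-1/12) = -1/2.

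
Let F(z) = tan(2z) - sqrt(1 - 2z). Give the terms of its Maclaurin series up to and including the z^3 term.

Add the two expansions coefficient-wise.
F(0) = -1
F′(0) = 3
F′′(0) = 1
F′′′(0) = 19
Dividing each by k! gives the coefficients c_0, ..., c_3.

19*z^3/6 + z^2/2 + 3*z - 1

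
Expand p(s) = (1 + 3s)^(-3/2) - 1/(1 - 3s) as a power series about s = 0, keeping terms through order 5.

-230607*s^5/256 + 15147*s^4/128 - 1377*s^3/16 + 63*s^2/8 - 15*s/2

Expand each term separately and add.
p(0) = 0
p′(0) = -15/2
p′′(0) = 63/4
p′′′(0) = -4131/8
p^(4)(0) = 45441/16
p^(5)(0) = -3459105/32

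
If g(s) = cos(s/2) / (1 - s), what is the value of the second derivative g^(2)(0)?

Write out both Maclaurin series and multiply, keeping only the needed powers.
From the series, [s^2] g = 7/8; multiply by 2! = 2 to get 7/4.

7/4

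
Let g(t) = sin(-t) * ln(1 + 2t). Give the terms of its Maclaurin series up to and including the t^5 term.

11*t^5/3 - 7*t^4/3 + 2*t^3 - 2*t^2

Expand each factor separately, then convolve coefficients.
g(0) = 0
g′(0) = 0
g′′(0) = -4
g′′′(0) = 12
g^(4)(0) = -56
g^(5)(0) = 440
The Taylor polynomial is Σ g^(k)(0)/k! · t^k.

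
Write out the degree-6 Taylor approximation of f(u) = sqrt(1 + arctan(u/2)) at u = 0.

Plug the Maclaurin series of the inner function into that of the outer and collect terms.
f(0) = 1
f′(0) = 1/4
f′′(0) = -1/16
f′′′(0) = -5/64
f^(4)(0) = 17/256
f^(5)(0) = 249/1024
f^(6)(0) = -1489/4096

-1489*u^6/2949120 + 83*u^5/40960 + 17*u^4/6144 - 5*u^3/384 - u^2/32 + u/4 + 1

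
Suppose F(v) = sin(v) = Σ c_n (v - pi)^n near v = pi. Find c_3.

1/6

[(v - pi)^0] = 0;  [(v - pi)^1] = -1;  [(v - pi)^2] = 0;  [(v - pi)^3] = 1/6.
So c_3 = F′′′(pi)/3! = 1/6.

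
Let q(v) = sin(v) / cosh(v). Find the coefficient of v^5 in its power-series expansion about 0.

3/10

Invert the denominator's series and multiply.
q(0) = 0
q′(0) = 1
q′′(0) = 0
q′′′(0) = -4
q^(4)(0) = 0
q^(5)(0) = 36
So c_5 = q^(5)(0)/5! = 3/10.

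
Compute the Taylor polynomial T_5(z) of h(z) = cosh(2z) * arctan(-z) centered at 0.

Take the Cauchy product of the two expansions.

-z^5/5 - 5*z^3/3 - z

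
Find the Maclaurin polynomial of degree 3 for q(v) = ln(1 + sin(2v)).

Substitute the inner expansion into the outer series and collect powers.

4*v^3/3 - 2*v^2 + 2*v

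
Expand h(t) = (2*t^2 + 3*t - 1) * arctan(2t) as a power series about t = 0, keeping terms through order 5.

Multiply each power in the prefactor through the base expansion.
h(0) = 0
h′(0) = -2
h′′(0) = 12
h′′′(0) = 40
h^(4)(0) = -192
h^(5)(0) = -1408
Then c_k = h^(k)(0)/k! gives each Taylor coefficient.

-176*t^5/15 - 8*t^4 + 20*t^3/3 + 6*t^2 - 2*t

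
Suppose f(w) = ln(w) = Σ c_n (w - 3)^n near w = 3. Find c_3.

c_3 = f′′′(3)/3! = 1/81.

1/81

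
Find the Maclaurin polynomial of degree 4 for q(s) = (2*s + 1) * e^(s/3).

25*s^4/1944 + 19*s^3/162 + 13*s^2/18 + 7*s/3 + 1

Shift and add copies of the series according to the polynomial's terms.
q(0) = 1
q′(0) = 7/3
q′′(0) = 13/9
q′′′(0) = 19/27
q^(4)(0) = 25/81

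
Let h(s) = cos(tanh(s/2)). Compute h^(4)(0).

Plug the Maclaurin series of the inner function into that of the outer and collect terms.
From the series, [s^4] h = 3/128; multiply by 4! = 24 to get 9/16.

9/16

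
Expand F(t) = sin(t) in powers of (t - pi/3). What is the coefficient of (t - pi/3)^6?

Compute the successive derivatives at the expansion point and divide by k!.
[(t - pi/3)^0] = sqrt(3)/2;  [(t - pi/3)^1] = 1/2;  [(t - pi/3)^2] = -sqrt(3)/4;  [(t - pi/3)^3] = -1/12;  [(t - pi/3)^4] = sqrt(3)/48;  [(t - pi/3)^5] = 1/240;  [(t - pi/3)^6] = -sqrt(3)/1440.

-sqrt(3)/1440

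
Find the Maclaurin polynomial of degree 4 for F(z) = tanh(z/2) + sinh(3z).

107*z^3/24 + 7*z/2

Combine the two series term by term.
F(0) = 0
F′(0) = 7/2
F′′(0) = 0
F′′′(0) = 107/4
F^(4)(0) = 0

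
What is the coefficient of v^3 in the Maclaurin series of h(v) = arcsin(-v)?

h(0) = 0
h′(0) = -1
h′′(0) = 0
h′′′(0) = -1

-1/6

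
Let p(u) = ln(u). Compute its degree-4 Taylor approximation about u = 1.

-(u - 1)^4/4 + (u - 1)^3/3 - (u - 1)^2/2 + (u - 1)

Compute the successive derivatives at the expansion point and divide by k!.
[(u - 1)^0] = 0;  [(u - 1)^1] = 1;  [(u - 1)^2] = -1/2;  [(u - 1)^3] = 1/3;  [(u - 1)^4] = -1/4.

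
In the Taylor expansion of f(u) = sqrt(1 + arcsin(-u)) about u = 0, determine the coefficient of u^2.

Substitute the inner expansion into the outer series and collect powers.

-1/8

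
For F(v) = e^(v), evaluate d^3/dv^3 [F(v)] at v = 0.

1

The coefficient of v^3 in the expansion is 1/6, so F′′′(0) = 3! * (1/6) = 1.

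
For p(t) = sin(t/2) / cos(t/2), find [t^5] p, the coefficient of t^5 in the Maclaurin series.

Invert the denominator's series and multiply.
[t^0] = 0;  [t^1] = 1/2;  [t^2] = 0;  [t^3] = 1/24;  [t^4] = 0;  [t^5] = 1/240.
So c_5 = p^(5)(0)/5! = 1/240.

1/240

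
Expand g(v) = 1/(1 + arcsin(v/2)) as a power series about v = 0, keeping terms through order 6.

Compose series: expand the inner function first, then feed it into the outer expansion.

83*v^6/2880 - 63*v^5/1280 + v^4/12 - 7*v^3/48 + v^2/4 - v/2 + 1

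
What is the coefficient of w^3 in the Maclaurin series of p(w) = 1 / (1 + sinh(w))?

Expand as Σ (-1)^k u^k with u equal to the inner function's series.
p(0) = 1
p′(0) = -1
p′′(0) = 2
p′′′(0) = -7

-7/6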